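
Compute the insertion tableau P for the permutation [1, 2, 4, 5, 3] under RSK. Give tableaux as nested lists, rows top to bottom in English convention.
P = [[1, 2, 3, 5], [4]]

After inserting 1: P = [[1]].
After inserting 2: P = [[1, 2]].
After inserting 4: P = [[1, 2, 4]].
After inserting 5: P = [[1, 2, 4, 5]].
After inserting 3: P = [[1, 2, 3, 5], [4]].

So P = [[1, 2, 3, 5], [4]].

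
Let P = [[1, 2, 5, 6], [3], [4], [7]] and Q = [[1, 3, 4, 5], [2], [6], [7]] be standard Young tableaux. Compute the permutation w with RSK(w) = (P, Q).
Reverse the RSK construction: for i from n down to 1, find the cell of Q containing i, remove the entry at that cell from P, and reverse-bump it up through P; the value ejected from row 1 is w(i).

Step i=7: Q has 7 at row 4, column 1; remove 7 from row 4 of P and reverse-bump: 7 enters row 3 and ejects 4; 4 enters row 2 and ejects 3; 3 enters row 1 and ejects 2. So w(7) = 2. P is now [[1, 3, 5, 6], [4], [7]].
Step i=6: Q has 6 at row 3, column 1; remove 7 from row 3 of P and reverse-bump: 7 enters row 2 and ejects 4; 4 enters row 1 and ejects 3. So w(6) = 3. P is now [[1, 4, 5, 6], [7]].
Step i=5: Q has 5 at row 1, column 4; remove that cell from P, ejecting 6. So w(5) = 6. P is now [[1, 4, 5], [7]].
Step i=4: Q has 4 at row 1, column 3; remove that cell from P, ejecting 5. So w(4) = 5. P is now [[1, 4], [7]].
Step i=3: Q has 3 at row 1, column 2; remove that cell from P, ejecting 4. So w(3) = 4. P is now [[1], [7]].
Step i=2: Q has 2 at row 2, column 1; remove 7 from row 2 of P and reverse-bump: 7 enters row 1 and ejects 1. So w(2) = 1. P is now [[7]].
Step i=1: Q has 1 at row 1, column 1; remove that cell from P, ejecting 7. So w(1) = 7. P is now [].

So w = 7 1 4 5 6 3 2.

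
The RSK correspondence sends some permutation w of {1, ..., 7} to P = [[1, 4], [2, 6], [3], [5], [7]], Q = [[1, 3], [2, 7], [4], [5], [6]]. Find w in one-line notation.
Reverse RSK: for i = n, n-1, ..., 1, locate i in Q, remove the corresponding corner cell from P, and reverse-bump its entry up through P; the value ejected from row 1 is w(i).

So w = 7 5 6 3 2 1 4.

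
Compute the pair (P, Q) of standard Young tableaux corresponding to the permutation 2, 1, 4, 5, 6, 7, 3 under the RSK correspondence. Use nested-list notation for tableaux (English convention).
P = [[1, 3, 5, 6, 7], [2, 4]], Q = [[1, 3, 4, 5, 6], [2, 7]]

Insert each entry of the permutation into P by Schensted row insertion, recording in Q the position of each new cell.

Insert 2: appended to row 1. P = [[2]].
Insert 1: 1 bumps 2 from row 1; 2 starts row 2. P = [[1], [2]].
Insert 4: appended to row 1. P = [[1, 4], [2]].
Insert 5: appended to row 1. P = [[1, 4, 5], [2]].
Insert 6: appended to row 1. P = [[1, 4, 5, 6], [2]].
Insert 7: appended to row 1. P = [[1, 4, 5, 6, 7], [2]].
Insert 3: 3 bumps 4 from row 1; 4 appends to row 2. P = [[1, 3, 5, 6, 7], [2, 4]].

So P = [[1, 3, 5, 6, 7], [2, 4]], Q = [[1, 3, 4, 5, 6], [2, 7]].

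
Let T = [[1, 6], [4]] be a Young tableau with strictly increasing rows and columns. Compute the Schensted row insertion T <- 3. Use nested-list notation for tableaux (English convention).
[[1, 3], [4, 6]]

In row 1, 3 replaces 6 (the leftmost entry greater than 3); 6 is bumped to row 2. 6 is appended to row 2. The new tableau is [[1, 3], [4, 6]].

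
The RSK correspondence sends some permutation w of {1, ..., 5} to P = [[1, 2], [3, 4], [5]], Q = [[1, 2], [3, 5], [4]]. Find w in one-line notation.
3 5 4 1 2

Reverse the RSK construction: for i from n down to 1, find the cell of Q containing i, remove the entry at that cell from P, and reverse-bump it up through P; the value ejected from row 1 is w(i).

Step i=5: Q has 5 at row 2, column 2; remove 4 from row 2 of P and reverse-bump: 4 enters row 1 and ejects 2. So w(5) = 2. P is now [[1, 4], [3], [5]].
Step i=4: Q has 4 at row 3, column 1; remove 5 from row 3 of P and reverse-bump: 5 enters row 2 and ejects 3; 3 enters row 1 and ejects 1. So w(4) = 1. P is now [[3, 4], [5]].
Step i=3: Q has 3 at row 2, column 1; remove 5 from row 2 of P and reverse-bump: 5 enters row 1 and ejects 4. So w(3) = 4. P is now [[3, 5]].
Step i=2: Q has 2 at row 1, column 2; remove that cell from P, ejecting 5. So w(2) = 5. P is now [[3]].
Step i=1: Q has 1 at row 1, column 1; remove that cell from P, ejecting 3. So w(1) = 3. P is now [].

So w = 3 5 4 1 2.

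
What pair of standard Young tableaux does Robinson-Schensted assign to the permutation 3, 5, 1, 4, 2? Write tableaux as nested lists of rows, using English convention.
P = [[1, 2], [3, 4], [5]], Q = [[1, 2], [3, 4], [5]]

Insert each entry of the permutation into P by Schensted row insertion, recording in Q the position of each new cell.

Insert 3: appended to row 1. P = [[3]], Q = [[1]].
Insert 5: appended to row 1. P = [[3, 5]], Q = [[1, 2]].
Insert 1: 1 bumps 3 from row 1; 3 starts row 2. P = [[1, 5], [3]], Q = [[1, 2], [3]].
Insert 4: 4 bumps 5 from row 1; 5 appends to row 2. P = [[1, 4], [3, 5]], Q = [[1, 2], [3, 4]].
Insert 2: 2 bumps 4 from row 1; 4 bumps 5 from row 2; 5 starts row 3. P = [[1, 2], [3, 4], [5]], Q = [[1, 2], [3, 4], [5]].

So P = [[1, 2], [3, 4], [5]], Q = [[1, 2], [3, 4], [5]].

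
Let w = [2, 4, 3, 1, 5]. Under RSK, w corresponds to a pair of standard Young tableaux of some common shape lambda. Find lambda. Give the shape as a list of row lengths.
[3, 1, 1]

Row-insert each entry into an empty tableau.

After inserting 2: P = [[2]].
After inserting 4: P = [[2, 4]].
After inserting 3: P = [[2, 3], [4]].
After inserting 1: P = [[1, 3], [2], [4]].
After inserting 5: P = [[1, 3, 5], [2], [4]].

The final insertion tableau P = [[1, 3, 5], [2], [4]] has shape [3, 1, 1].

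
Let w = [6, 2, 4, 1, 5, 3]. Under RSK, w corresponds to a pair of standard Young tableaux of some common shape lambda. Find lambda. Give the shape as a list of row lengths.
[3, 2, 1]

Row-insert each entry into an empty tableau.

After inserting 6: P = [[6]].
After inserting 2: P = [[2], [6]].
After inserting 4: P = [[2, 4], [6]].
After inserting 1: P = [[1, 4], [2], [6]].
After inserting 5: P = [[1, 4, 5], [2], [6]].
After inserting 3: P = [[1, 3, 5], [2, 4], [6]].

The final insertion tableau P = [[1, 3, 5], [2, 4], [6]] has shape [3, 2, 1].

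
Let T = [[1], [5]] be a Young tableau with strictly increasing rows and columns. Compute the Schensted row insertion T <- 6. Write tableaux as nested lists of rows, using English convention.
[[1, 6], [5]]

6 is larger than every entry of row 1, so it is appended to row 1. The new tableau is [[1, 6], [5]].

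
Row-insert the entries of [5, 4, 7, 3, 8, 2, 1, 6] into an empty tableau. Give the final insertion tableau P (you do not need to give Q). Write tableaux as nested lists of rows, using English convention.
Insert 5: appended to row 1. P = [[5]].
Insert 4: 4 bumps 5 from row 1; 5 starts row 2. P = [[4], [5]].
Insert 7: appended to row 1. P = [[4, 7], [5]].
Insert 3: 3 bumps 4 from row 1; 4 bumps 5 from row 2; 5 starts row 3. P = [[3, 7], [4], [5]].
Insert 8: appended to row 1. P = [[3, 7, 8], [4], [5]].
Insert 2: 2 bumps 3 from row 1; 3 bumps 4 from row 2; 4 bumps 5 from row 3; 5 starts row 4. P = [[2, 7, 8], [3], [4], [5]].
Insert 1: 1 bumps 2 from row 1; 2 bumps 3 from row 2; 3 bumps 4 from row 3; 4 bumps 5 from row 4; 5 starts row 5. P = [[1, 7, 8], [2], [3], [4], [5]].
Insert 6: 6 bumps 7 from row 1; 7 appends to row 2. P = [[1, 6, 8], [2, 7], [3], [4], [5]].

So P = [[1, 6, 8], [2, 7], [3], [4], [5]].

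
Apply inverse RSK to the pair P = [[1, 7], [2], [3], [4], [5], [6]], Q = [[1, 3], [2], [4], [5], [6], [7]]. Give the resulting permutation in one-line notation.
6 5 7 4 3 2 1

Reverse RSK: for i = n, n-1, ..., 1, locate i in Q, remove the corresponding corner cell from P, and reverse-bump its entry up through P; the value ejected from row 1 is w(i).

So w = 6 5 7 4 3 2 1.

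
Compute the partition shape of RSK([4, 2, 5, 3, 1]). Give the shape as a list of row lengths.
[2, 2, 1]

Row-insert each entry into an empty tableau.

After inserting 4: P = [[4]].
After inserting 2: P = [[2], [4]].
After inserting 5: P = [[2, 5], [4]].
After inserting 3: P = [[2, 3], [4, 5]].
After inserting 1: P = [[1, 3], [2, 5], [4]].

The final insertion tableau P = [[1, 3], [2, 5], [4]] has shape [2, 2, 1].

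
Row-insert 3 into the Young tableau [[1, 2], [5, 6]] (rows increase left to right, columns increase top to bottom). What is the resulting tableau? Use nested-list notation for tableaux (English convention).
[[1, 2, 3], [5, 6]]

3 is larger than every entry of row 1, so it is appended to row 1. The new tableau is [[1, 2, 3], [5, 6]].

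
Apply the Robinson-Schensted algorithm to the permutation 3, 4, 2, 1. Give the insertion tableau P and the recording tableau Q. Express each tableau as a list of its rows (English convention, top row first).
Insert each entry of the permutation into P by Schensted row insertion, recording in Q the position of each new cell.

Insert 3: appended to row 1. P = [[3]], Q = [[1]].
Insert 4: appended to row 1. P = [[3, 4]], Q = [[1, 2]].
Insert 2: 2 bumps 3 from row 1; 3 starts row 2. P = [[2, 4], [3]], Q = [[1, 2], [3]].
Insert 1: 1 bumps 2 from row 1; 2 bumps 3 from row 2; 3 starts row 3. P = [[1, 4], [2], [3]], Q = [[1, 2], [3], [4]].

So P = [[1, 4], [2], [3]], Q = [[1, 2], [3], [4]].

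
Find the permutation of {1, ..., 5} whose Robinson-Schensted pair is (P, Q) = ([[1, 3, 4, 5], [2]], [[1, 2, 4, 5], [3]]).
Reverse RSK: for i = n, n-1, ..., 1, locate i in Q, remove the corresponding corner cell from P, and reverse-bump its entry up through P; the value ejected from row 1 is w(i).

So w = 2 3 1 4 5.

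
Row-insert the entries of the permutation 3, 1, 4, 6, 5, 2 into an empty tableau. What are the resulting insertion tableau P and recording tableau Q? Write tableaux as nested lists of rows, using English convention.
P = [[1, 2, 5], [3, 4], [6]], Q = [[1, 3, 4], [2, 5], [6]]

Insert each entry of the permutation into P by Schensted row insertion, recording in Q the position of each new cell.

Insert 3: appended to row 1. P = [[3]].
Insert 1: 1 bumps 3 from row 1; 3 starts row 2. P = [[1], [3]].
Insert 4: appended to row 1. P = [[1, 4], [3]].
Insert 6: appended to row 1. P = [[1, 4, 6], [3]].
Insert 5: 5 bumps 6 from row 1; 6 appends to row 2. P = [[1, 4, 5], [3, 6]].
Insert 2: 2 bumps 4 from row 1; 4 bumps 6 from row 2; 6 starts row 3. P = [[1, 2, 5], [3, 4], [6]].

So P = [[1, 2, 5], [3, 4], [6]], Q = [[1, 3, 4], [2, 5], [6]].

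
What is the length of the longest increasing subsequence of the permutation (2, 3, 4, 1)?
3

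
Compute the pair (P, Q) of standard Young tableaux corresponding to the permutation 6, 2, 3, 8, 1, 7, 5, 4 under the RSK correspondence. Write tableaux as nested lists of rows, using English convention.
Insert each entry of the permutation into P by Schensted row insertion, recording in Q the position of each new cell.

Insert 6: appended to row 1. P = [[6]].
Insert 2: 2 bumps 6 from row 1; 6 starts row 2. P = [[2], [6]].
Insert 3: appended to row 1. P = [[2, 3], [6]].
Insert 8: appended to row 1. P = [[2, 3, 8], [6]].
Insert 1: 1 bumps 2 from row 1; 2 bumps 6 from row 2; 6 starts row 3. P = [[1, 3, 8], [2], [6]].
Insert 7: 7 bumps 8 from row 1; 8 appends to row 2. P = [[1, 3, 7], [2, 8], [6]].
Insert 5: 5 bumps 7 from row 1; 7 bumps 8 from row 2; 8 appends to row 3. P = [[1, 3, 5], [2, 7], [6, 8]].
Insert 4: 4 bumps 5 from row 1; 5 bumps 7 from row 2; 7 bumps 8 from row 3; 8 starts row 4. P = [[1, 3, 4], [2, 5], [6, 7], [8]].

So P = [[1, 3, 4], [2, 5], [6, 7], [8]], Q = [[1, 3, 4], [2, 6], [5, 7], [8]].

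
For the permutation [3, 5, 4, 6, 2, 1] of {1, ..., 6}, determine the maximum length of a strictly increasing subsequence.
3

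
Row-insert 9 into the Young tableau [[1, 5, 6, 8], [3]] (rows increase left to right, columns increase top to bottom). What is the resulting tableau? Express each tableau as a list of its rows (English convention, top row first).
[[1, 5, 6, 8, 9], [3]]

9 is larger than every entry of row 1, so it is appended to row 1. The new tableau is [[1, 5, 6, 8, 9], [3]].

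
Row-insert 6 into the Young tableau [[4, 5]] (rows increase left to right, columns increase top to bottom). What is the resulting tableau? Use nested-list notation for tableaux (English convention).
[[4, 5, 6]]

6 is larger than every entry of row 1, so it is appended to row 1. The new tableau is [[4, 5, 6]].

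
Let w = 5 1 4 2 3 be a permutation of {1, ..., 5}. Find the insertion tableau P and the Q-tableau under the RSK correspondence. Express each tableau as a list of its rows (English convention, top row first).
P = [[1, 2, 3], [4], [5]], Q = [[1, 3, 5], [2], [4]]

Insert each entry of the permutation into P by Schensted row insertion, recording in Q the position of each new cell.

After inserting 5: P = [[5]].
After inserting 1: P = [[1], [5]].
After inserting 4: P = [[1, 4], [5]].
After inserting 2: P = [[1, 2], [4], [5]].
After inserting 3: P = [[1, 2, 3], [4], [5]].

So P = [[1, 2, 3], [4], [5]], Q = [[1, 3, 5], [2], [4]].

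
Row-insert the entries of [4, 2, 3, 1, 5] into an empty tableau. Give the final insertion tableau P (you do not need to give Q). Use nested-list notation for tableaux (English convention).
P = [[1, 3, 5], [2], [4]]

After inserting 4: P = [[4]].
After inserting 2: P = [[2], [4]].
After inserting 3: P = [[2, 3], [4]].
After inserting 1: P = [[1, 3], [2], [4]].
After inserting 5: P = [[1, 3, 5], [2], [4]].

So P = [[1, 3, 5], [2], [4]].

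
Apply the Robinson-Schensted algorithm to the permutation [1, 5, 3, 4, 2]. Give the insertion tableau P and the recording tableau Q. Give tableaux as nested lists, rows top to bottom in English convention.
P = [[1, 2, 4], [3], [5]], Q = [[1, 2, 4], [3], [5]]

Insert each entry of the permutation into P by Schensted row insertion, recording in Q the position of each new cell.

Insert 1: appended to row 1. P = [[1]], Q = [[1]].
Insert 5: appended to row 1. P = [[1, 5]], Q = [[1, 2]].
Insert 3: 3 bumps 5 from row 1; 5 starts row 2. P = [[1, 3], [5]], Q = [[1, 2], [3]].
Insert 4: appended to row 1. P = [[1, 3, 4], [5]], Q = [[1, 2, 4], [3]].
Insert 2: 2 bumps 3 from row 1; 3 bumps 5 from row 2; 5 starts row 3. P = [[1, 2, 4], [3], [5]], Q = [[1, 2, 4], [3], [5]].

So P = [[1, 2, 4], [3], [5]], Q = [[1, 2, 4], [3], [5]].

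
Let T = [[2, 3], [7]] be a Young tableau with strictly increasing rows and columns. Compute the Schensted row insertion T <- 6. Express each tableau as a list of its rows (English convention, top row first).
[[2, 3, 6], [7]]

6 is larger than every entry of row 1, so it is appended to row 1. The new tableau is [[2, 3, 6], [7]].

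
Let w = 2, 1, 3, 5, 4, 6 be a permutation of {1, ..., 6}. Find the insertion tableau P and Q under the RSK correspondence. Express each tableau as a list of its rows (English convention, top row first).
P = [[1, 3, 4, 6], [2, 5]], Q = [[1, 3, 4, 6], [2, 5]]

Insert each entry of the permutation into P by Schensted row insertion, recording in Q the position of each new cell.

Insert 2: appended to row 1. P = [[2]], Q = [[1]].
Insert 1: 1 bumps 2 from row 1; 2 starts row 2. P = [[1], [2]], Q = [[1], [2]].
Insert 3: appended to row 1. P = [[1, 3], [2]], Q = [[1, 3], [2]].
Insert 5: appended to row 1. P = [[1, 3, 5], [2]], Q = [[1, 3, 4], [2]].
Insert 4: 4 bumps 5 from row 1; 5 appends to row 2. P = [[1, 3, 4], [2, 5]], Q = [[1, 3, 4], [2, 5]].
Insert 6: appended to row 1. P = [[1, 3, 4, 6], [2, 5]], Q = [[1, 3, 4, 6], [2, 5]].

So P = [[1, 3, 4, 6], [2, 5]], Q = [[1, 3, 4, 6], [2, 5]].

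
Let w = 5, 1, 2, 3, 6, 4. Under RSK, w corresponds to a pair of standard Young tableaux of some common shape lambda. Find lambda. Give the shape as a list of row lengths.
[4, 2]

Row-insert each entry into an empty tableau.

After inserting 5: P = [[5]].
After inserting 1: P = [[1], [5]].
After inserting 2: P = [[1, 2], [5]].
After inserting 3: P = [[1, 2, 3], [5]].
After inserting 6: P = [[1, 2, 3, 6], [5]].
After inserting 4: P = [[1, 2, 3, 4], [5, 6]].

The final insertion tableau P = [[1, 2, 3, 4], [5, 6]] has shape [4, 2].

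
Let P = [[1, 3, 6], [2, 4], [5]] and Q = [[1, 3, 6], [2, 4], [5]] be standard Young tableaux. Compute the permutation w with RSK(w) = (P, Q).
Reverse the RSK construction: for i from n down to 1, find the cell of Q containing i, remove the entry at that cell from P, and reverse-bump it up through P; the value ejected from row 1 is w(i).

Step i=6: Q has 6 at row 1, column 3; remove that cell from P, ejecting 6. So w(6) = 6. P is now [[1, 3], [2, 4], [5]].
Step i=5: Q has 5 at row 3, column 1; remove 5 from row 3 of P and reverse-bump: 5 enters row 2 and ejects 4; 4 enters row 1 and ejects 3. So w(5) = 3. P is now [[1, 4], [2, 5]].
Step i=4: Q has 4 at row 2, column 2; remove 5 from row 2 of P and reverse-bump: 5 enters row 1 and ejects 4. So w(4) = 4. P is now [[1, 5], [2]].
Step i=3: Q has 3 at row 1, column 2; remove that cell from P, ejecting 5. So w(3) = 5. P is now [[1], [2]].
Step i=2: Q has 2 at row 2, column 1; remove 2 from row 2 of P and reverse-bump: 2 enters row 1 and ejects 1. So w(2) = 1. P is now [[2]].
Step i=1: Q has 1 at row 1, column 1; remove that cell from P, ejecting 2. So w(1) = 2. P is now [].

So w = 2 1 5 4 3 6.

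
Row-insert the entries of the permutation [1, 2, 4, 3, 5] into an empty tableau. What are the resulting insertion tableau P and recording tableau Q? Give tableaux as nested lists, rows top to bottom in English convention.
Insert each entry of the permutation into P by Schensted row insertion, recording in Q the position of each new cell.

Insert 1: appended to row 1. P = [[1]], Q = [[1]].
Insert 2: appended to row 1. P = [[1, 2]], Q = [[1, 2]].
Insert 4: appended to row 1. P = [[1, 2, 4]], Q = [[1, 2, 3]].
Insert 3: 3 bumps 4 from row 1; 4 starts row 2. P = [[1, 2, 3], [4]], Q = [[1, 2, 3], [4]].
Insert 5: appended to row 1. P = [[1, 2, 3, 5], [4]], Q = [[1, 2, 3, 5], [4]].

So P = [[1, 2, 3, 5], [4]], Q = [[1, 2, 3, 5], [4]].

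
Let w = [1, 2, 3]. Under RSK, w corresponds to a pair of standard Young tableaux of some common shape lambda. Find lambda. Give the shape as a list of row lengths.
Row-insert each entry into an empty tableau.

After inserting 1: P = [[1]].
After inserting 2: P = [[1, 2]].
After inserting 3: P = [[1, 2, 3]].

The final insertion tableau P = [[1, 2, 3]] has shape [3].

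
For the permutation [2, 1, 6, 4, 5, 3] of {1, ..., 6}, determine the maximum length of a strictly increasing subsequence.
3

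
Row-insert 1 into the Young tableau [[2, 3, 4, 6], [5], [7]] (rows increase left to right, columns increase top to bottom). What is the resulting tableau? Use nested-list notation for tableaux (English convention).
In row 1, 1 replaces 2 (the leftmost entry greater than 1); 2 is bumped to row 2. In row 2, 2 replaces 5 (the leftmost entry greater than 2); 5 is bumped to row 3. In row 3, 5 replaces 7 (the leftmost entry greater than 5); 7 is bumped to row 4. 7 starts a new row 4. The new tableau is [[1, 3, 4, 6], [2], [5], [7]].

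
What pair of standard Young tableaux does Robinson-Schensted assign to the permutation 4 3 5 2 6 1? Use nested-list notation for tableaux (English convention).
P = [[1, 5, 6], [2], [3], [4]], Q = [[1, 3, 5], [2], [4], [6]]

Insert each entry of the permutation into P by Schensted row insertion, recording in Q the position of each new cell.

Insert 4: appended to row 1. P = [[4]], Q = [[1]].
Insert 3: 3 bumps 4 from row 1; 4 starts row 2. P = [[3], [4]], Q = [[1], [2]].
Insert 5: appended to row 1. P = [[3, 5], [4]], Q = [[1, 3], [2]].
Insert 2: 2 bumps 3 from row 1; 3 bumps 4 from row 2; 4 starts row 3. P = [[2, 5], [3], [4]], Q = [[1, 3], [2], [4]].
Insert 6: appended to row 1. P = [[2, 5, 6], [3], [4]], Q = [[1, 3, 5], [2], [4]].
Insert 1: 1 bumps 2 from row 1; 2 bumps 3 from row 2; 3 bumps 4 from row 3; 4 starts row 4. P = [[1, 5, 6], [2], [3], [4]], Q = [[1, 3, 5], [2], [4], [6]].

So P = [[1, 5, 6], [2], [3], [4]], Q = [[1, 3, 5], [2], [4], [6]].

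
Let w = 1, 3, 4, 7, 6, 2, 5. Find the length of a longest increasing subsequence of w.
4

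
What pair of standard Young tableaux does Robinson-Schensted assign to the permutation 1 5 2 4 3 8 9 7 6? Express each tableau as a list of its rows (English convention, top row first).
Insert each entry of the permutation into P by Schensted row insertion, recording in Q the position of each new cell.

After inserting 1: P = [[1]].
After inserting 5: P = [[1, 5]].
After inserting 2: P = [[1, 2], [5]].
After inserting 4: P = [[1, 2, 4], [5]].
After inserting 3: P = [[1, 2, 3], [4], [5]].
After inserting 8: P = [[1, 2, 3, 8], [4], [5]].
After inserting 9: P = [[1, 2, 3, 8, 9], [4], [5]].
After inserting 7: P = [[1, 2, 3, 7, 9], [4, 8], [5]].
After inserting 6: P = [[1, 2, 3, 6, 9], [4, 7], [5, 8]].

So P = [[1, 2, 3, 6, 9], [4, 7], [5, 8]], Q = [[1, 2, 4, 6, 7], [3, 8], [5, 9]].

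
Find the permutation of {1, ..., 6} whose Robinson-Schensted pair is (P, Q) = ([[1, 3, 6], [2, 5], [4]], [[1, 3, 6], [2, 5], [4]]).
Reverse RSK: for i = n, n-1, ..., 1, locate i in Q, remove the corresponding corner cell from P, and reverse-bump its entry up through P; the value ejected from row 1 is w(i).

So w = 4 2 5 1 3 6.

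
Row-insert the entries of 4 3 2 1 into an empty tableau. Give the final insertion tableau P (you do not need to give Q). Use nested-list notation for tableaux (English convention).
P = [[1], [2], [3], [4]]

Insert 4: appended to row 1. P = [[4]].
Insert 3: 3 bumps 4 from row 1; 4 starts row 2. P = [[3], [4]].
Insert 2: 2 bumps 3 from row 1; 3 bumps 4 from row 2; 4 starts row 3. P = [[2], [3], [4]].
Insert 1: 1 bumps 2 from row 1; 2 bumps 3 from row 2; 3 bumps 4 from row 3; 4 starts row 4. P = [[1], [2], [3], [4]].

So P = [[1], [2], [3], [4]].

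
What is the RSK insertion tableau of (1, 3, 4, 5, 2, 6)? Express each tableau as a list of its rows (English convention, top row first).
Insert 1: appended to row 1. P = [[1]].
Insert 3: appended to row 1. P = [[1, 3]].
Insert 4: appended to row 1. P = [[1, 3, 4]].
Insert 5: appended to row 1. P = [[1, 3, 4, 5]].
Insert 2: 2 bumps 3 from row 1; 3 starts row 2. P = [[1, 2, 4, 5], [3]].
Insert 6: appended to row 1. P = [[1, 2, 4, 5, 6], [3]].

So P = [[1, 2, 4, 5, 6], [3]].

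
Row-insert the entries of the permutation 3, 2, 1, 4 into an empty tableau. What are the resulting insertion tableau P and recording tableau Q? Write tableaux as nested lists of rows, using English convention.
Insert each entry of the permutation into P by Schensted row insertion, recording in Q the position of each new cell.

Insert 3: appended to row 1. P = [[3]].
Insert 2: 2 bumps 3 from row 1; 3 starts row 2. P = [[2], [3]].
Insert 1: 1 bumps 2 from row 1; 2 bumps 3 from row 2; 3 starts row 3. P = [[1], [2], [3]].
Insert 4: appended to row 1. P = [[1, 4], [2], [3]].

So P = [[1, 4], [2], [3]], Q = [[1, 4], [2], [3]].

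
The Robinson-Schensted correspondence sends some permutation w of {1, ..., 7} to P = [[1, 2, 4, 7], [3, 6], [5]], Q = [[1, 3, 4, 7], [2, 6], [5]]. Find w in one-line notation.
5 1 3 6 2 4 7

Reverse the RSK construction: for i from n down to 1, find the cell of Q containing i, remove the entry at that cell from P, and reverse-bump it up through P; the value ejected from row 1 is w(i).

Step i=7: Q has 7 at row 1, column 4; remove that cell from P, ejecting 7. So w(7) = 7. P is now [[1, 2, 4], [3, 6], [5]].
Step i=6: Q has 6 at row 2, column 2; remove 6 from row 2 of P and reverse-bump: 6 enters row 1 and ejects 4. So w(6) = 4. P is now [[1, 2, 6], [3], [5]].
Step i=5: Q has 5 at row 3, column 1; remove 5 from row 3 of P and reverse-bump: 5 enters row 2 and ejects 3; 3 enters row 1 and ejects 2. So w(5) = 2. P is now [[1, 3, 6], [5]].
Step i=4: Q has 4 at row 1, column 3; remove that cell from P, ejecting 6. So w(4) = 6. P is now [[1, 3], [5]].
Step i=3: Q has 3 at row 1, column 2; remove that cell from P, ejecting 3. So w(3) = 3. P is now [[1], [5]].
Step i=2: Q has 2 at row 2, column 1; remove 5 from row 2 of P and reverse-bump: 5 enters row 1 and ejects 1. So w(2) = 1. P is now [[5]].
Step i=1: Q has 1 at row 1, column 1; remove that cell from P, ejecting 5. So w(1) = 5. P is now [].

So w = 5 1 3 6 2 4 7.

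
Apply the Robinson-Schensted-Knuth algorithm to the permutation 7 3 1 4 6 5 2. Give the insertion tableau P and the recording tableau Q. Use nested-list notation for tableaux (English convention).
P = [[1, 2, 5], [3, 4], [6], [7]], Q = [[1, 4, 5], [2, 6], [3], [7]]

Insert each entry of the permutation into P by Schensted row insertion, recording in Q the position of each new cell.

Insert 7: appended to row 1. P = [[7]].
Insert 3: 3 bumps 7 from row 1; 7 starts row 2. P = [[3], [7]].
Insert 1: 1 bumps 3 from row 1; 3 bumps 7 from row 2; 7 starts row 3. P = [[1], [3], [7]].
Insert 4: appended to row 1. P = [[1, 4], [3], [7]].
Insert 6: appended to row 1. P = [[1, 4, 6], [3], [7]].
Insert 5: 5 bumps 6 from row 1; 6 appends to row 2. P = [[1, 4, 5], [3, 6], [7]].
Insert 2: 2 bumps 4 from row 1; 4 bumps 6 from row 2; 6 bumps 7 from row 3; 7 starts row 4. P = [[1, 2, 5], [3, 4], [6], [7]].

So P = [[1, 2, 5], [3, 4], [6], [7]], Q = [[1, 4, 5], [2, 6], [3], [7]].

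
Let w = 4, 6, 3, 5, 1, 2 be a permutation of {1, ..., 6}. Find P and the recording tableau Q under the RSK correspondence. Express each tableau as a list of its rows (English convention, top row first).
P = [[1, 2], [3, 5], [4, 6]], Q = [[1, 2], [3, 4], [5, 6]]

Insert each entry of the permutation into P by Schensted row insertion, recording in Q the position of each new cell.

Insert 4: appended to row 1. P = [[4]].
Insert 6: appended to row 1. P = [[4, 6]].
Insert 3: 3 bumps 4 from row 1; 4 starts row 2. P = [[3, 6], [4]].
Insert 5: 5 bumps 6 from row 1; 6 appends to row 2. P = [[3, 5], [4, 6]].
Insert 1: 1 bumps 3 from row 1; 3 bumps 4 from row 2; 4 starts row 3. P = [[1, 5], [3, 6], [4]].
Insert 2: 2 bumps 5 from row 1; 5 bumps 6 from row 2; 6 appends to row 3. P = [[1, 2], [3, 5], [4, 6]].

So P = [[1, 2], [3, 5], [4, 6]], Q = [[1, 2], [3, 4], [5, 6]].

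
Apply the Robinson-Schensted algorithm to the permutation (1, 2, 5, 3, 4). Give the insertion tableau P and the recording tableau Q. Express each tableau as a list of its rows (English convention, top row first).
P = [[1, 2, 3, 4], [5]], Q = [[1, 2, 3, 5], [4]]

Insert each entry of the permutation into P by Schensted row insertion, recording in Q the position of each new cell.

Insert 1: appended to row 1. P = [[1]].
Insert 2: appended to row 1. P = [[1, 2]].
Insert 5: appended to row 1. P = [[1, 2, 5]].
Insert 3: 3 bumps 5 from row 1; 5 starts row 2. P = [[1, 2, 3], [5]].
Insert 4: appended to row 1. P = [[1, 2, 3, 4], [5]].

So P = [[1, 2, 3, 4], [5]], Q = [[1, 2, 3, 5], [4]].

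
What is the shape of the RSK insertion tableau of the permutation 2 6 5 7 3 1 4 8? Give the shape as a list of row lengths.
Row-insert each entry into an empty tableau.

After inserting 2: P = [[2]].
After inserting 6: P = [[2, 6]].
After inserting 5: P = [[2, 5], [6]].
After inserting 7: P = [[2, 5, 7], [6]].
After inserting 3: P = [[2, 3, 7], [5], [6]].
After inserting 1: P = [[1, 3, 7], [2], [5], [6]].
After inserting 4: P = [[1, 3, 4], [2, 7], [5], [6]].
After inserting 8: P = [[1, 3, 4, 8], [2, 7], [5], [6]].

The final insertion tableau P = [[1, 3, 4, 8], [2, 7], [5], [6]] has shape [4, 2, 1, 1].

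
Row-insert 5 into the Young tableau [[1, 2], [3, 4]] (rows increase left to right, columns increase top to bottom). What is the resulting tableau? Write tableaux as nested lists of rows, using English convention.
[[1, 2, 5], [3, 4]]

5 is larger than every entry of row 1, so it is appended to row 1. The new tableau is [[1, 2, 5], [3, 4]].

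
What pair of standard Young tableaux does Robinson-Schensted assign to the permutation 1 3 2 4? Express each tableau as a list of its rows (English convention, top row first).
Insert each entry of the permutation into P by Schensted row insertion, recording in Q the position of each new cell.

Insert 1: appended to row 1. P = [[1]], Q = [[1]].
Insert 3: appended to row 1. P = [[1, 3]], Q = [[1, 2]].
Insert 2: 2 bumps 3 from row 1; 3 starts row 2. P = [[1, 2], [3]], Q = [[1, 2], [3]].
Insert 4: appended to row 1. P = [[1, 2, 4], [3]], Q = [[1, 2, 4], [3]].

So P = [[1, 2, 4], [3]], Q = [[1, 2, 4], [3]].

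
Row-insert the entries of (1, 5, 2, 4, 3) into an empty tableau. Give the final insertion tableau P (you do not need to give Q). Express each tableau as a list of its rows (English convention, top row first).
After inserting 1: P = [[1]].
After inserting 5: P = [[1, 5]].
After inserting 2: P = [[1, 2], [5]].
After inserting 4: P = [[1, 2, 4], [5]].
After inserting 3: P = [[1, 2, 3], [4], [5]].

So P = [[1, 2, 3], [4], [5]].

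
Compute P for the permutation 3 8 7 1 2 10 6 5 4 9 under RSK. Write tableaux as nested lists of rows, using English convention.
Insert 3: appended to row 1. P = [[3]].
Insert 8: appended to row 1. P = [[3, 8]].
Insert 7: 7 bumps 8 from row 1; 8 starts row 2. P = [[3, 7], [8]].
Insert 1: 1 bumps 3 from row 1; 3 bumps 8 from row 2; 8 starts row 3. P = [[1, 7], [3], [8]].
Insert 2: 2 bumps 7 from row 1; 7 appends to row 2. P = [[1, 2], [3, 7], [8]].
Insert 10: appended to row 1. P = [[1, 2, 10], [3, 7], [8]].
Insert 6: 6 bumps 10 from row 1; 10 appends to row 2. P = [[1, 2, 6], [3, 7, 10], [8]].
Insert 5: 5 bumps 6 from row 1; 6 bumps 7 from row 2; 7 bumps 8 from row 3; 8 starts row 4. P = [[1, 2, 5], [3, 6, 10], [7], [8]].
Insert 4: 4 bumps 5 from row 1; 5 bumps 6 from row 2; 6 bumps 7 from row 3; 7 bumps 8 from row 4; 8 starts row 5. P = [[1, 2, 4], [3, 5, 10], [6], [7], [8]].
Insert 9: appended to row 1. P = [[1, 2, 4, 9], [3, 5, 10], [6], [7], [8]].

So P = [[1, 2, 4, 9], [3, 5, 10], [6], [7], [8]].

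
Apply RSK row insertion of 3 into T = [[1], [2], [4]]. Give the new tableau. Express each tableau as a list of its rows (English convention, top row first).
3 is larger than every entry of row 1, so it is appended to row 1. The new tableau is [[1, 3], [2], [4]].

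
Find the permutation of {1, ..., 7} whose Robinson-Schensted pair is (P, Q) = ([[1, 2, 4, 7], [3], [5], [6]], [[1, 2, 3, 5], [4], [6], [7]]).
Reverse the RSK construction: for i from n down to 1, find the cell of Q containing i, remove the entry at that cell from P, and reverse-bump it up through P; the value ejected from row 1 is w(i).

Step i=7: Q has 7 at row 4, column 1; remove 6 from row 4 of P and reverse-bump: 6 enters row 3 and ejects 5; 5 enters row 2 and ejects 3; 3 enters row 1 and ejects 2. So w(7) = 2. P is now [[1, 3, 4, 7], [5], [6]].
Step i=6: Q has 6 at row 3, column 1; remove 6 from row 3 of P and reverse-bump: 6 enters row 2 and ejects 5; 5 enters row 1 and ejects 4. So w(6) = 4. P is now [[1, 3, 5, 7], [6]].
Step i=5: Q has 5 at row 1, column 4; remove that cell from P, ejecting 7. So w(5) = 7. P is now [[1, 3, 5], [6]].
Step i=4: Q has 4 at row 2, column 1; remove 6 from row 2 of P and reverse-bump: 6 enters row 1 and ejects 5. So w(4) = 5. P is now [[1, 3, 6]].
Step i=3: Q has 3 at row 1, column 3; remove that cell from P, ejecting 6. So w(3) = 6. P is now [[1, 3]].
Step i=2: Q has 2 at row 1, column 2; remove that cell from P, ejecting 3. So w(2) = 3. P is now [[1]].
Step i=1: Q has 1 at row 1, column 1; remove that cell from P, ejecting 1. So w(1) = 1. P is now [].

So w = 1 3 6 5 7 4 2.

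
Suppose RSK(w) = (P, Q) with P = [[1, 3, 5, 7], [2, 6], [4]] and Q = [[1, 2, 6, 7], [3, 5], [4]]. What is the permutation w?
4 6 2 1 3 5 7

Reverse the RSK construction: for i from n down to 1, find the cell of Q containing i, remove the entry at that cell from P, and reverse-bump it up through P; the value ejected from row 1 is w(i).

Step i=7: Q has 7 at row 1, column 4; remove that cell from P, ejecting 7. So w(7) = 7. P is now [[1, 3, 5], [2, 6], [4]].
Step i=6: Q has 6 at row 1, column 3; remove that cell from P, ejecting 5. So w(6) = 5. P is now [[1, 3], [2, 6], [4]].
Step i=5: Q has 5 at row 2, column 2; remove 6 from row 2 of P and reverse-bump: 6 enters row 1 and ejects 3. So w(5) = 3. P is now [[1, 6], [2], [4]].
Step i=4: Q has 4 at row 3, column 1; remove 4 from row 3 of P and reverse-bump: 4 enters row 2 and ejects 2; 2 enters row 1 and ejects 1. So w(4) = 1. P is now [[2, 6], [4]].
Step i=3: Q has 3 at row 2, column 1; remove 4 from row 2 of P and reverse-bump: 4 enters row 1 and ejects 2. So w(3) = 2. P is now [[4, 6]].
Step i=2: Q has 2 at row 1, column 2; remove that cell from P, ejecting 6. So w(2) = 6. P is now [[4]].
Step i=1: Q has 1 at row 1, column 1; remove that cell from P, ejecting 4. So w(1) = 4. P is now [].

So w = 4 6 2 1 3 5 7.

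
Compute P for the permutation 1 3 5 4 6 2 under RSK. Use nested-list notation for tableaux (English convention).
After inserting 1: P = [[1]].
After inserting 3: P = [[1, 3]].
After inserting 5: P = [[1, 3, 5]].
After inserting 4: P = [[1, 3, 4], [5]].
After inserting 6: P = [[1, 3, 4, 6], [5]].
After inserting 2: P = [[1, 2, 4, 6], [3], [5]].

So P = [[1, 2, 4, 6], [3], [5]].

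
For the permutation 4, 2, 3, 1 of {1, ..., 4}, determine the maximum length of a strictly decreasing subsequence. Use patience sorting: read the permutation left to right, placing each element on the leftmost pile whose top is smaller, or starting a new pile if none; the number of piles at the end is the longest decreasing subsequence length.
4: new pile. tops = [4]
2: new pile. tops = [4, 2]
3: onto pile 2 (replacing 2). tops = [4, 3]
1: new pile. tops = [4, 3, 1]

3 piles, so the longest decreasing subsequence has length 3.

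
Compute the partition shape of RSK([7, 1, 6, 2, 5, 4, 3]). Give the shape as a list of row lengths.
Row-insert each entry into an empty tableau.

After inserting 7: P = [[7]].
After inserting 1: P = [[1], [7]].
After inserting 6: P = [[1, 6], [7]].
After inserting 2: P = [[1, 2], [6], [7]].
After inserting 5: P = [[1, 2, 5], [6], [7]].
After inserting 4: P = [[1, 2, 4], [5], [6], [7]].
After inserting 3: P = [[1, 2, 3], [4], [5], [6], [7]].

The final insertion tableau P = [[1, 2, 3], [4], [5], [6], [7]] has shape [3, 1, 1, 1, 1].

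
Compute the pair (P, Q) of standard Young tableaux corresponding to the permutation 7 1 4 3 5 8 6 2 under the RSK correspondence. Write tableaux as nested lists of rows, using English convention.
P = [[1, 2, 5, 6], [3, 8], [4], [7]], Q = [[1, 3, 5, 6], [2, 7], [4], [8]]

Insert each entry of the permutation into P by Schensted row insertion, recording in Q the position of each new cell.

Insert 7: appended to row 1. P = [[7]], Q = [[1]].
Insert 1: 1 bumps 7 from row 1; 7 starts row 2. P = [[1], [7]], Q = [[1], [2]].
Insert 4: appended to row 1. P = [[1, 4], [7]], Q = [[1, 3], [2]].
Insert 3: 3 bumps 4 from row 1; 4 bumps 7 from row 2; 7 starts row 3. P = [[1, 3], [4], [7]], Q = [[1, 3], [2], [4]].
Insert 5: appended to row 1. P = [[1, 3, 5], [4], [7]], Q = [[1, 3, 5], [2], [4]].
Insert 8: appended to row 1. P = [[1, 3, 5, 8], [4], [7]], Q = [[1, 3, 5, 6], [2], [4]].
Insert 6: 6 bumps 8 from row 1; 8 appends to row 2. P = [[1, 3, 5, 6], [4, 8], [7]], Q = [[1, 3, 5, 6], [2, 7], [4]].
Insert 2: 2 bumps 3 from row 1; 3 bumps 4 from row 2; 4 bumps 7 from row 3; 7 starts row 4. P = [[1, 2, 5, 6], [3, 8], [4], [7]], Q = [[1, 3, 5, 6], [2, 7], [4], [8]].

So P = [[1, 2, 5, 6], [3, 8], [4], [7]], Q = [[1, 3, 5, 6], [2, 7], [4], [8]].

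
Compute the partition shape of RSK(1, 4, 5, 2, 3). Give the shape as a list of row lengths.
RSK row insertion gives P = [[1, 2, 3], [4, 5]], which has shape [3, 2].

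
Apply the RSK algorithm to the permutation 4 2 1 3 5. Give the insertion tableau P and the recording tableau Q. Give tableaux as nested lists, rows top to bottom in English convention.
Insert each entry of the permutation into P by Schensted row insertion, recording in Q the position of each new cell.

Insert 4: appended to row 1. P = [[4]].
Insert 2: 2 bumps 4 from row 1; 4 starts row 2. P = [[2], [4]].
Insert 1: 1 bumps 2 from row 1; 2 bumps 4 from row 2; 4 starts row 3. P = [[1], [2], [4]].
Insert 3: appended to row 1. P = [[1, 3], [2], [4]].
Insert 5: appended to row 1. P = [[1, 3, 5], [2], [4]].

So P = [[1, 3, 5], [2], [4]], Q = [[1, 4, 5], [2], [3]].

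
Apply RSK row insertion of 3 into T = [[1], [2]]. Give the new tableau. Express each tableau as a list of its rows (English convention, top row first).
3 is larger than every entry of row 1, so it is appended to row 1. The new tableau is [[1, 3], [2]].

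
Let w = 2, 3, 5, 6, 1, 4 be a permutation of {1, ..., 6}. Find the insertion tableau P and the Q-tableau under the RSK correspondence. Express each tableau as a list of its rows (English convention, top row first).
P = [[1, 3, 4, 6], [2, 5]], Q = [[1, 2, 3, 4], [5, 6]]

Insert each entry of the permutation into P by Schensted row insertion, recording in Q the position of each new cell.

Insert 2: appended to row 1. P = [[2]].
Insert 3: appended to row 1. P = [[2, 3]].
Insert 5: appended to row 1. P = [[2, 3, 5]].
Insert 6: appended to row 1. P = [[2, 3, 5, 6]].
Insert 1: 1 bumps 2 from row 1; 2 starts row 2. P = [[1, 3, 5, 6], [2]].
Insert 4: 4 bumps 5 from row 1; 5 appends to row 2. P = [[1, 3, 4, 6], [2, 5]].

So P = [[1, 3, 4, 6], [2, 5]], Q = [[1, 2, 3, 4], [5, 6]].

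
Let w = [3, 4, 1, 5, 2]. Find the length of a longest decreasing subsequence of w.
2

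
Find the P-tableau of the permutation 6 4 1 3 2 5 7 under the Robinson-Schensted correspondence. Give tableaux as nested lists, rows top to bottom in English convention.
After inserting 6: P = [[6]].
After inserting 4: P = [[4], [6]].
After inserting 1: P = [[1], [4], [6]].
After inserting 3: P = [[1, 3], [4], [6]].
After inserting 2: P = [[1, 2], [3], [4], [6]].
After inserting 5: P = [[1, 2, 5], [3], [4], [6]].
After inserting 7: P = [[1, 2, 5, 7], [3], [4], [6]].

So P = [[1, 2, 5, 7], [3], [4], [6]].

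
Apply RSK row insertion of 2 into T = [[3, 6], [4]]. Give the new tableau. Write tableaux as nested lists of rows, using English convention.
In row 1, 2 replaces 3 (the leftmost entry greater than 2); 3 is bumped to row 2. In row 2, 3 replaces 4 (the leftmost entry greater than 3); 4 is bumped to row 3. 4 starts a new row 3. The new tableau is [[2, 6], [3], [4]].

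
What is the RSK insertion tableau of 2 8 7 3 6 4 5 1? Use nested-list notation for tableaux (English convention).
P = [[1, 3, 4, 5], [2], [6], [7], [8]]

Insert 2: appended to row 1. P = [[2]].
Insert 8: appended to row 1. P = [[2, 8]].
Insert 7: 7 bumps 8 from row 1; 8 starts row 2. P = [[2, 7], [8]].
Insert 3: 3 bumps 7 from row 1; 7 bumps 8 from row 2; 8 starts row 3. P = [[2, 3], [7], [8]].
Insert 6: appended to row 1. P = [[2, 3, 6], [7], [8]].
Insert 4: 4 bumps 6 from row 1; 6 bumps 7 from row 2; 7 bumps 8 from row 3; 8 starts row 4. P = [[2, 3, 4], [6], [7], [8]].
Insert 5: appended to row 1. P = [[2, 3, 4, 5], [6], [7], [8]].
Insert 1: 1 bumps 2 from row 1; 2 bumps 6 from row 2; 6 bumps 7 from row 3; 7 bumps 8 from row 4; 8 starts row 5. P = [[1, 3, 4, 5], [2], [6], [7], [8]].

So P = [[1, 3, 4, 5], [2], [6], [7], [8]].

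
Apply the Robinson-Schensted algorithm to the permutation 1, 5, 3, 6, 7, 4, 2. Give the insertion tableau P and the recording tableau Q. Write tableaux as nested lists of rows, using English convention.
P = [[1, 2, 4, 7], [3, 6], [5]], Q = [[1, 2, 4, 5], [3, 6], [7]]

Insert each entry of the permutation into P by Schensted row insertion, recording in Q the position of each new cell.

Insert 1: appended to row 1. P = [[1]].
Insert 5: appended to row 1. P = [[1, 5]].
Insert 3: 3 bumps 5 from row 1; 5 starts row 2. P = [[1, 3], [5]].
Insert 6: appended to row 1. P = [[1, 3, 6], [5]].
Insert 7: appended to row 1. P = [[1, 3, 6, 7], [5]].
Insert 4: 4 bumps 6 from row 1; 6 appends to row 2. P = [[1, 3, 4, 7], [5, 6]].
Insert 2: 2 bumps 3 from row 1; 3 bumps 5 from row 2; 5 starts row 3. P = [[1, 2, 4, 7], [3, 6], [5]].

So P = [[1, 2, 4, 7], [3, 6], [5]], Q = [[1, 2, 4, 5], [3, 6], [7]].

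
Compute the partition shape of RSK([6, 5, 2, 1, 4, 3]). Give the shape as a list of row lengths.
RSK row insertion gives P = [[1, 3], [2, 4], [5], [6]], which has shape [2, 2, 1, 1].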